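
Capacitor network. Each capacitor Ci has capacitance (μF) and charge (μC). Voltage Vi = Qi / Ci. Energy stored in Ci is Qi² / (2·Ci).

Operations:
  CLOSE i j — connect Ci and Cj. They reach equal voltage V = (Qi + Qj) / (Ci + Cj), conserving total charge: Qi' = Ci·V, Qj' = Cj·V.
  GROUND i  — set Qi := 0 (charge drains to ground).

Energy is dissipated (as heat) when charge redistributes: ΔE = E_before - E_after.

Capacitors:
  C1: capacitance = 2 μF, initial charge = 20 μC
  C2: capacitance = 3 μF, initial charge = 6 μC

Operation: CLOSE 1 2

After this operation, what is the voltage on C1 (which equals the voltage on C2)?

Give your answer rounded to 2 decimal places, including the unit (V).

Answer: 5.20 V

Derivation:
Initial: C1(2μF, Q=20μC, V=10.00V), C2(3μF, Q=6μC, V=2.00V)
Op 1: CLOSE 1-2: Q_total=26.00, C_total=5.00, V=5.20; Q1=10.40, Q2=15.60; dissipated=38.400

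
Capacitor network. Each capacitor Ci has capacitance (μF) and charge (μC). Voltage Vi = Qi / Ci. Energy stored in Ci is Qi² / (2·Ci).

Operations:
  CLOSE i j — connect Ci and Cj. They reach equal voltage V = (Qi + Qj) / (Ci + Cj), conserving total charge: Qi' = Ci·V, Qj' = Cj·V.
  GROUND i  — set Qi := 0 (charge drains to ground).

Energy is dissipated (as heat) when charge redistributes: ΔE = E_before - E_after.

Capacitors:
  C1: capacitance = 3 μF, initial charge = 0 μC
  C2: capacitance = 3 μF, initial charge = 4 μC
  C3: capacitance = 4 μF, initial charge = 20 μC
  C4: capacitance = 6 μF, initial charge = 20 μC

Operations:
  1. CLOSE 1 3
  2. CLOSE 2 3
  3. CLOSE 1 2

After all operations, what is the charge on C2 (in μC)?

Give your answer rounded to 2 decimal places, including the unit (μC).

Answer: 7.59 μC

Derivation:
Initial: C1(3μF, Q=0μC, V=0.00V), C2(3μF, Q=4μC, V=1.33V), C3(4μF, Q=20μC, V=5.00V), C4(6μF, Q=20μC, V=3.33V)
Op 1: CLOSE 1-3: Q_total=20.00, C_total=7.00, V=2.86; Q1=8.57, Q3=11.43; dissipated=21.429
Op 2: CLOSE 2-3: Q_total=15.43, C_total=7.00, V=2.20; Q2=6.61, Q3=8.82; dissipated=1.990
Op 3: CLOSE 1-2: Q_total=15.18, C_total=6.00, V=2.53; Q1=7.59, Q2=7.59; dissipated=0.320
Final charges: Q1=7.59, Q2=7.59, Q3=8.82, Q4=20.00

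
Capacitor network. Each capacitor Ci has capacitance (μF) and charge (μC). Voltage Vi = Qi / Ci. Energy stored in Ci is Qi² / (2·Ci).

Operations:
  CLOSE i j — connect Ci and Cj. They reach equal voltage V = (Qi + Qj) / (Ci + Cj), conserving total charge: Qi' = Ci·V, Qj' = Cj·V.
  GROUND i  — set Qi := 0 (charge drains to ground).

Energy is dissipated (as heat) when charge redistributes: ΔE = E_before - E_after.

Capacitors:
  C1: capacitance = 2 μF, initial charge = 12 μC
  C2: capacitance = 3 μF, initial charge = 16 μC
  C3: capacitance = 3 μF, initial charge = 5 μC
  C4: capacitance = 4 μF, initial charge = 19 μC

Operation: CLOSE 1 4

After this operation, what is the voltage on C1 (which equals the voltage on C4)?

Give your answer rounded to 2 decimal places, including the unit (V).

Initial: C1(2μF, Q=12μC, V=6.00V), C2(3μF, Q=16μC, V=5.33V), C3(3μF, Q=5μC, V=1.67V), C4(4μF, Q=19μC, V=4.75V)
Op 1: CLOSE 1-4: Q_total=31.00, C_total=6.00, V=5.17; Q1=10.33, Q4=20.67; dissipated=1.042

Answer: 5.17 V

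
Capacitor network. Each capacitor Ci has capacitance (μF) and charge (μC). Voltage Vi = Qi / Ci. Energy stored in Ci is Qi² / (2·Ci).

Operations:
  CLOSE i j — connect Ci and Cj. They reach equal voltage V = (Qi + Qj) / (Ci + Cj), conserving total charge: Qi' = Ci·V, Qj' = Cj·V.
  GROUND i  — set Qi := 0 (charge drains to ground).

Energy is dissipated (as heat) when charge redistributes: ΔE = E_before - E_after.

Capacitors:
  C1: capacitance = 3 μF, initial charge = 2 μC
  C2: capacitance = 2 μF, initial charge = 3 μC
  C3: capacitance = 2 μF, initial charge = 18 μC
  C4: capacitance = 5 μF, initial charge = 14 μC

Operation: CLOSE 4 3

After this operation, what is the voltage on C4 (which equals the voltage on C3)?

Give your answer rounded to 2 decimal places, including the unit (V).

Initial: C1(3μF, Q=2μC, V=0.67V), C2(2μF, Q=3μC, V=1.50V), C3(2μF, Q=18μC, V=9.00V), C4(5μF, Q=14μC, V=2.80V)
Op 1: CLOSE 4-3: Q_total=32.00, C_total=7.00, V=4.57; Q4=22.86, Q3=9.14; dissipated=27.457

Answer: 4.57 V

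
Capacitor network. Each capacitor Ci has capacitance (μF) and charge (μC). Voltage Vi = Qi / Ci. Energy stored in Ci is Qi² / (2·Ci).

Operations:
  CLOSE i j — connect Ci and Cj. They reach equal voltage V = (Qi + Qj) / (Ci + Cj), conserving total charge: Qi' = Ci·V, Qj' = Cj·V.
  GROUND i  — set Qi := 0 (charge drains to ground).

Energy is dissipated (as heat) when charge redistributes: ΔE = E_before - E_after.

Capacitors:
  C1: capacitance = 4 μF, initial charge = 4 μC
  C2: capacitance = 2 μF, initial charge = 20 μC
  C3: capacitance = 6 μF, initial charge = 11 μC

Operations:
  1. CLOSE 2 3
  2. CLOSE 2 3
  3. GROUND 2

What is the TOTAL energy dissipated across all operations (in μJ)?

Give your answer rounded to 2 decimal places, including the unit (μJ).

Answer: 65.04 μJ

Derivation:
Initial: C1(4μF, Q=4μC, V=1.00V), C2(2μF, Q=20μC, V=10.00V), C3(6μF, Q=11μC, V=1.83V)
Op 1: CLOSE 2-3: Q_total=31.00, C_total=8.00, V=3.88; Q2=7.75, Q3=23.25; dissipated=50.021
Op 2: CLOSE 2-3: Q_total=31.00, C_total=8.00, V=3.88; Q2=7.75, Q3=23.25; dissipated=0.000
Op 3: GROUND 2: Q2=0; energy lost=15.016
Total dissipated: 65.036 μJ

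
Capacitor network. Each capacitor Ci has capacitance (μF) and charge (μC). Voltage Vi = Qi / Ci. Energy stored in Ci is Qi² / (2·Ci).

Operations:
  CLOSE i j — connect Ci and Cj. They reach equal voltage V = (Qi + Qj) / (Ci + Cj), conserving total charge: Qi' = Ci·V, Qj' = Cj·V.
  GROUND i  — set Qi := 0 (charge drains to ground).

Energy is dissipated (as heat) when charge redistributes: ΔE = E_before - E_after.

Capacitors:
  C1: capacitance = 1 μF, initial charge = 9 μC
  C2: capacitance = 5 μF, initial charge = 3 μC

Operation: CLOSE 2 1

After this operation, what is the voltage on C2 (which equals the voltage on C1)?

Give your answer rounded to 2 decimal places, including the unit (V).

Answer: 2.00 V

Derivation:
Initial: C1(1μF, Q=9μC, V=9.00V), C2(5μF, Q=3μC, V=0.60V)
Op 1: CLOSE 2-1: Q_total=12.00, C_total=6.00, V=2.00; Q2=10.00, Q1=2.00; dissipated=29.400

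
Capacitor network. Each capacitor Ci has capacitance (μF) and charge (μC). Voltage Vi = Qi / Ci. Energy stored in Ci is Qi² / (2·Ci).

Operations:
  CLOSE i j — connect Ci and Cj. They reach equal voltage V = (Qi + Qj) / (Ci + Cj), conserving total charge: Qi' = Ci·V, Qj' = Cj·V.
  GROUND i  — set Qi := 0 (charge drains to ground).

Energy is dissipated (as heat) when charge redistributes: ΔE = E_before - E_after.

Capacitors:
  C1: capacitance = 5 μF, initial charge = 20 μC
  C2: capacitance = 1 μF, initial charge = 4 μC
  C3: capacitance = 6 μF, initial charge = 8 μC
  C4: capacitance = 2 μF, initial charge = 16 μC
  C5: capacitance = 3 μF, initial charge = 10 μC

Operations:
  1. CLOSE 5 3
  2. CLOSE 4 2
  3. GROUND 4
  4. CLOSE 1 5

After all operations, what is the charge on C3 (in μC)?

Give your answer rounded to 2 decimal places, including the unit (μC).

Answer: 12.00 μC

Derivation:
Initial: C1(5μF, Q=20μC, V=4.00V), C2(1μF, Q=4μC, V=4.00V), C3(6μF, Q=8μC, V=1.33V), C4(2μF, Q=16μC, V=8.00V), C5(3μF, Q=10μC, V=3.33V)
Op 1: CLOSE 5-3: Q_total=18.00, C_total=9.00, V=2.00; Q5=6.00, Q3=12.00; dissipated=4.000
Op 2: CLOSE 4-2: Q_total=20.00, C_total=3.00, V=6.67; Q4=13.33, Q2=6.67; dissipated=5.333
Op 3: GROUND 4: Q4=0; energy lost=44.444
Op 4: CLOSE 1-5: Q_total=26.00, C_total=8.00, V=3.25; Q1=16.25, Q5=9.75; dissipated=3.750
Final charges: Q1=16.25, Q2=6.67, Q3=12.00, Q4=0.00, Q5=9.75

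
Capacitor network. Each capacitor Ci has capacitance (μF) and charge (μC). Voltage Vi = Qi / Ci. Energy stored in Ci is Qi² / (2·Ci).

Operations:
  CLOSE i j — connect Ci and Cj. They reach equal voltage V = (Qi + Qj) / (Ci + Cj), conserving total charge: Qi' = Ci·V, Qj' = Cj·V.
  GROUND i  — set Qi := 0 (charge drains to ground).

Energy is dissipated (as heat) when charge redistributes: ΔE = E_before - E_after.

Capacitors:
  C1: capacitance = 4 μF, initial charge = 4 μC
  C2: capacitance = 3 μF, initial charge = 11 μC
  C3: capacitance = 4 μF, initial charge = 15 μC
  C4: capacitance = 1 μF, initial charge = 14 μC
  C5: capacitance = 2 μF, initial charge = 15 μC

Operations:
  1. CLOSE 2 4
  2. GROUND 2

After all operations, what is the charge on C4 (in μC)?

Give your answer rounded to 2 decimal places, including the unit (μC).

Initial: C1(4μF, Q=4μC, V=1.00V), C2(3μF, Q=11μC, V=3.67V), C3(4μF, Q=15μC, V=3.75V), C4(1μF, Q=14μC, V=14.00V), C5(2μF, Q=15μC, V=7.50V)
Op 1: CLOSE 2-4: Q_total=25.00, C_total=4.00, V=6.25; Q2=18.75, Q4=6.25; dissipated=40.042
Op 2: GROUND 2: Q2=0; energy lost=58.594
Final charges: Q1=4.00, Q2=0.00, Q3=15.00, Q4=6.25, Q5=15.00

Answer: 6.25 μC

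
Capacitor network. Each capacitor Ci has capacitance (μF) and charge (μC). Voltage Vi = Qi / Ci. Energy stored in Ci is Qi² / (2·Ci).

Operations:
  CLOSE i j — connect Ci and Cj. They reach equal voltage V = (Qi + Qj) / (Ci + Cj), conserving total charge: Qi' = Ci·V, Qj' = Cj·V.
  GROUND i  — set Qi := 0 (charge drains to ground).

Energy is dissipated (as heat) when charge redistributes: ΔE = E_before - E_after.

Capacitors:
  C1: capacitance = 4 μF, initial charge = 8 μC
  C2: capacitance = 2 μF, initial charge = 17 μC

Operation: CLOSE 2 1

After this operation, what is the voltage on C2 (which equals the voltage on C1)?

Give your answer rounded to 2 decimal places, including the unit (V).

Initial: C1(4μF, Q=8μC, V=2.00V), C2(2μF, Q=17μC, V=8.50V)
Op 1: CLOSE 2-1: Q_total=25.00, C_total=6.00, V=4.17; Q2=8.33, Q1=16.67; dissipated=28.167

Answer: 4.17 V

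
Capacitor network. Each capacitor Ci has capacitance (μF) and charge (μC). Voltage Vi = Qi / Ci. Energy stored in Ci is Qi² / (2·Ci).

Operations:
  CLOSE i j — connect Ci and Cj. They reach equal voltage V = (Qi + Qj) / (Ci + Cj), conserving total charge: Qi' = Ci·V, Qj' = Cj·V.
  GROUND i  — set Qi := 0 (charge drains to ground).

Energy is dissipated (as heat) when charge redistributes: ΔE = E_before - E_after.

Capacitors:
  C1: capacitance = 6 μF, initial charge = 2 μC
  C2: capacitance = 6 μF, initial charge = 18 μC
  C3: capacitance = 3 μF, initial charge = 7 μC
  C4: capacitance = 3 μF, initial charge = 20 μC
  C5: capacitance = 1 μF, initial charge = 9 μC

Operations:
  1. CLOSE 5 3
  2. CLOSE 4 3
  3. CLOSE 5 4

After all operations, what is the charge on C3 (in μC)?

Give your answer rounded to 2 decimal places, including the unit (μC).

Answer: 16.00 μC

Derivation:
Initial: C1(6μF, Q=2μC, V=0.33V), C2(6μF, Q=18μC, V=3.00V), C3(3μF, Q=7μC, V=2.33V), C4(3μF, Q=20μC, V=6.67V), C5(1μF, Q=9μC, V=9.00V)
Op 1: CLOSE 5-3: Q_total=16.00, C_total=4.00, V=4.00; Q5=4.00, Q3=12.00; dissipated=16.667
Op 2: CLOSE 4-3: Q_total=32.00, C_total=6.00, V=5.33; Q4=16.00, Q3=16.00; dissipated=5.333
Op 3: CLOSE 5-4: Q_total=20.00, C_total=4.00, V=5.00; Q5=5.00, Q4=15.00; dissipated=0.667
Final charges: Q1=2.00, Q2=18.00, Q3=16.00, Q4=15.00, Q5=5.00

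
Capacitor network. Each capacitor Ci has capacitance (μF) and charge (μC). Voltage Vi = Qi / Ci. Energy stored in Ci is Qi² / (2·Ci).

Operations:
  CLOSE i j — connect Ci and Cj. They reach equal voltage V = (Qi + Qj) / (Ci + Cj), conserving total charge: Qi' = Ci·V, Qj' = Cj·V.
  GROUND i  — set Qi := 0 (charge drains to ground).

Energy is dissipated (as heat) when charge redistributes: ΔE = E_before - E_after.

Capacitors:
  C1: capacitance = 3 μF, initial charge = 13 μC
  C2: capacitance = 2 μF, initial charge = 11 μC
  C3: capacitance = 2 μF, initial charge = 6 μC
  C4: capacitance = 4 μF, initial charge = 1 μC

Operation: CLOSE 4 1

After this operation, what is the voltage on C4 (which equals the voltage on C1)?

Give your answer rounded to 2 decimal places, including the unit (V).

Initial: C1(3μF, Q=13μC, V=4.33V), C2(2μF, Q=11μC, V=5.50V), C3(2μF, Q=6μC, V=3.00V), C4(4μF, Q=1μC, V=0.25V)
Op 1: CLOSE 4-1: Q_total=14.00, C_total=7.00, V=2.00; Q4=8.00, Q1=6.00; dissipated=14.292

Answer: 2.00 V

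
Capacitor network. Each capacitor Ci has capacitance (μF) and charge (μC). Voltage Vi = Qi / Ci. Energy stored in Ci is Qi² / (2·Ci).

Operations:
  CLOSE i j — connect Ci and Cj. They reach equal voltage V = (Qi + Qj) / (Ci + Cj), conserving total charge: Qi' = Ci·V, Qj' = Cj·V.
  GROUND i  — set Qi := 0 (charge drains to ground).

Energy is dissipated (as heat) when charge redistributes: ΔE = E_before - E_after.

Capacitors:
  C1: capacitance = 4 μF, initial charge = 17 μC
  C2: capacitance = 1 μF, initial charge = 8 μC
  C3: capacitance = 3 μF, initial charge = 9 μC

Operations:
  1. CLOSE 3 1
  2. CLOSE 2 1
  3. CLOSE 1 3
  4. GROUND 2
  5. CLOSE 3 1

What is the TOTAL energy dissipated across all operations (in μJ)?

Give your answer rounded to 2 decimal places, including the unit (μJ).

Answer: 19.76 μJ

Derivation:
Initial: C1(4μF, Q=17μC, V=4.25V), C2(1μF, Q=8μC, V=8.00V), C3(3μF, Q=9μC, V=3.00V)
Op 1: CLOSE 3-1: Q_total=26.00, C_total=7.00, V=3.71; Q3=11.14, Q1=14.86; dissipated=1.339
Op 2: CLOSE 2-1: Q_total=22.86, C_total=5.00, V=4.57; Q2=4.57, Q1=18.29; dissipated=7.347
Op 3: CLOSE 1-3: Q_total=29.43, C_total=7.00, V=4.20; Q1=16.82, Q3=12.61; dissipated=0.630
Op 4: GROUND 2: Q2=0; energy lost=10.449
Op 5: CLOSE 3-1: Q_total=29.43, C_total=7.00, V=4.20; Q3=12.61, Q1=16.82; dissipated=0.000
Total dissipated: 19.765 μJ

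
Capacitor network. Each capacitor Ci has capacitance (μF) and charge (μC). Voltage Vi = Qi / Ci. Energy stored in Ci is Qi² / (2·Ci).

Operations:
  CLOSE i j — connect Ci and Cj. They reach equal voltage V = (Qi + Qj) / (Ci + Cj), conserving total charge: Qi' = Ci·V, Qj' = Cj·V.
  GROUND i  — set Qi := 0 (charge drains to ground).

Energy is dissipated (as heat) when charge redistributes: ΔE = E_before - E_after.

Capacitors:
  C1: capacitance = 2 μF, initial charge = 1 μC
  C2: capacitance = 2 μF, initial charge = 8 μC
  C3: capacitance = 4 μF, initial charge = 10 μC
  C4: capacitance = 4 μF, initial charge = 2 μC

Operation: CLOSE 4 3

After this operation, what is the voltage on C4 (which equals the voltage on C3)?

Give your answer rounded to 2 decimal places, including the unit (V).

Initial: C1(2μF, Q=1μC, V=0.50V), C2(2μF, Q=8μC, V=4.00V), C3(4μF, Q=10μC, V=2.50V), C4(4μF, Q=2μC, V=0.50V)
Op 1: CLOSE 4-3: Q_total=12.00, C_total=8.00, V=1.50; Q4=6.00, Q3=6.00; dissipated=4.000

Answer: 1.50 V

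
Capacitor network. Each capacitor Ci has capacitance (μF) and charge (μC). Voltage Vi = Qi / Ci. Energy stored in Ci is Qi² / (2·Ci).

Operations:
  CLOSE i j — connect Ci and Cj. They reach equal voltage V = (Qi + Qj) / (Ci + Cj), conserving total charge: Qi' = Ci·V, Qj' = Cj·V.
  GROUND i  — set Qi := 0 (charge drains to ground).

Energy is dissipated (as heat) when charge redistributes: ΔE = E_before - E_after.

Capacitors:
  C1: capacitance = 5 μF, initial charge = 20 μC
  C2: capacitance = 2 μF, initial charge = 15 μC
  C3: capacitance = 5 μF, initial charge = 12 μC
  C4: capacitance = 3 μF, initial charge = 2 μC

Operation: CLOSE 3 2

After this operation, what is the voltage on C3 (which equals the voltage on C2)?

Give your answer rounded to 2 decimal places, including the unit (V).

Initial: C1(5μF, Q=20μC, V=4.00V), C2(2μF, Q=15μC, V=7.50V), C3(5μF, Q=12μC, V=2.40V), C4(3μF, Q=2μC, V=0.67V)
Op 1: CLOSE 3-2: Q_total=27.00, C_total=7.00, V=3.86; Q3=19.29, Q2=7.71; dissipated=18.579

Answer: 3.86 V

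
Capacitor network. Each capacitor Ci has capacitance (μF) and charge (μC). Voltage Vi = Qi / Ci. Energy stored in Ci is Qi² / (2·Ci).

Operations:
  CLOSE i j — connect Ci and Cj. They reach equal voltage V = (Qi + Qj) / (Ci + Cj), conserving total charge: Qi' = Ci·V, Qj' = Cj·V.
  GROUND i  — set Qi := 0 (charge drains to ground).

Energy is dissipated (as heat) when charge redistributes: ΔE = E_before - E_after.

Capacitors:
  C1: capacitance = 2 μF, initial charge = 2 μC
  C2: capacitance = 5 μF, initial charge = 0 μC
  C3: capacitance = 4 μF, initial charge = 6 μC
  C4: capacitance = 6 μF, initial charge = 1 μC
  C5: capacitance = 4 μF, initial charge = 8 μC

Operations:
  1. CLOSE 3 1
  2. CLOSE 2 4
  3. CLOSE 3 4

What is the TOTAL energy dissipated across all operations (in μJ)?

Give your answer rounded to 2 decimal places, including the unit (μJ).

Initial: C1(2μF, Q=2μC, V=1.00V), C2(5μF, Q=0μC, V=0.00V), C3(4μF, Q=6μC, V=1.50V), C4(6μF, Q=1μC, V=0.17V), C5(4μF, Q=8μC, V=2.00V)
Op 1: CLOSE 3-1: Q_total=8.00, C_total=6.00, V=1.33; Q3=5.33, Q1=2.67; dissipated=0.167
Op 2: CLOSE 2-4: Q_total=1.00, C_total=11.00, V=0.09; Q2=0.45, Q4=0.55; dissipated=0.038
Op 3: CLOSE 3-4: Q_total=5.88, C_total=10.00, V=0.59; Q3=2.35, Q4=3.53; dissipated=1.852
Total dissipated: 2.057 μJ

Answer: 2.06 μJ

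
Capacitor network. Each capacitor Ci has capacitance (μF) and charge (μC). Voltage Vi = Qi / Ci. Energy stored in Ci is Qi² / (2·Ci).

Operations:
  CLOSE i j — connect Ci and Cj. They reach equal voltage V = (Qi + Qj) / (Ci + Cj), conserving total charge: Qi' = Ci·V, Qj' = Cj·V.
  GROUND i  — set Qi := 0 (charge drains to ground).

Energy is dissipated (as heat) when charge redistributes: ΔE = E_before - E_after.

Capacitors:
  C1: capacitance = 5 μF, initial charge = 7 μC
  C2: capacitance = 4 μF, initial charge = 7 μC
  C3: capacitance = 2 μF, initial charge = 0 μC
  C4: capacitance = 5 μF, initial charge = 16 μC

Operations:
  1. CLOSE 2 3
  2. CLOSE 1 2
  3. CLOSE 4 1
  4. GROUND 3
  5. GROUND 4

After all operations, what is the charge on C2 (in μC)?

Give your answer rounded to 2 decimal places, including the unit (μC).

Initial: C1(5μF, Q=7μC, V=1.40V), C2(4μF, Q=7μC, V=1.75V), C3(2μF, Q=0μC, V=0.00V), C4(5μF, Q=16μC, V=3.20V)
Op 1: CLOSE 2-3: Q_total=7.00, C_total=6.00, V=1.17; Q2=4.67, Q3=2.33; dissipated=2.042
Op 2: CLOSE 1-2: Q_total=11.67, C_total=9.00, V=1.30; Q1=6.48, Q2=5.19; dissipated=0.060
Op 3: CLOSE 4-1: Q_total=22.48, C_total=10.00, V=2.25; Q4=11.24, Q1=11.24; dissipated=4.530
Op 4: GROUND 3: Q3=0; energy lost=1.361
Op 5: GROUND 4: Q4=0; energy lost=12.635
Final charges: Q1=11.24, Q2=5.19, Q3=0.00, Q4=0.00

Answer: 5.19 μC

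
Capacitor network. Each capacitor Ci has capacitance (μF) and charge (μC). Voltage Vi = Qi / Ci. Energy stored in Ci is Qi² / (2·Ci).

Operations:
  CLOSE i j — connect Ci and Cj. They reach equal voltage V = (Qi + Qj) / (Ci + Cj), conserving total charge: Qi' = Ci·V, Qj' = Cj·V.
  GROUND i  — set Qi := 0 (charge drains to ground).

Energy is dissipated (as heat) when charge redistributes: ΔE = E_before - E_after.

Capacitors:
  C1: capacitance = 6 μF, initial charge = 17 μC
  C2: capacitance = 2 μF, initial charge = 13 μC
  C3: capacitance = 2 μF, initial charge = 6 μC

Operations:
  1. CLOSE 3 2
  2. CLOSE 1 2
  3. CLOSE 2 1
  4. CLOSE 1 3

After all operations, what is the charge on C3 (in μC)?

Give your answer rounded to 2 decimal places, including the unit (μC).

Answer: 7.34 μC

Derivation:
Initial: C1(6μF, Q=17μC, V=2.83V), C2(2μF, Q=13μC, V=6.50V), C3(2μF, Q=6μC, V=3.00V)
Op 1: CLOSE 3-2: Q_total=19.00, C_total=4.00, V=4.75; Q3=9.50, Q2=9.50; dissipated=6.125
Op 2: CLOSE 1-2: Q_total=26.50, C_total=8.00, V=3.31; Q1=19.88, Q2=6.62; dissipated=2.755
Op 3: CLOSE 2-1: Q_total=26.50, C_total=8.00, V=3.31; Q2=6.62, Q1=19.88; dissipated=0.000
Op 4: CLOSE 1-3: Q_total=29.38, C_total=8.00, V=3.67; Q1=22.03, Q3=7.34; dissipated=1.550
Final charges: Q1=22.03, Q2=6.62, Q3=7.34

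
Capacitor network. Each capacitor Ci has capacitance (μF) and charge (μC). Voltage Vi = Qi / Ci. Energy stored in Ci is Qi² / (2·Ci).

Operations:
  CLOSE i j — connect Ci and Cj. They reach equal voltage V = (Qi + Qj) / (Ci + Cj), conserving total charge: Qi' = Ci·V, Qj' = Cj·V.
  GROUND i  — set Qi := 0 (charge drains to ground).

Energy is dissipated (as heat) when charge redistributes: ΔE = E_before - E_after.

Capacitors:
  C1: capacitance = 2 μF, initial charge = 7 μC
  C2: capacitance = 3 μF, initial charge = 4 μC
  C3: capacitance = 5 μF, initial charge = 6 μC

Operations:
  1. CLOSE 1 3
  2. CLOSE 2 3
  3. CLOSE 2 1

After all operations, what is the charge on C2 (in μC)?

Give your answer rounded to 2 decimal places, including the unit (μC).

Initial: C1(2μF, Q=7μC, V=3.50V), C2(3μF, Q=4μC, V=1.33V), C3(5μF, Q=6μC, V=1.20V)
Op 1: CLOSE 1-3: Q_total=13.00, C_total=7.00, V=1.86; Q1=3.71, Q3=9.29; dissipated=3.779
Op 2: CLOSE 2-3: Q_total=13.29, C_total=8.00, V=1.66; Q2=4.98, Q3=8.30; dissipated=0.257
Op 3: CLOSE 2-1: Q_total=8.70, C_total=5.00, V=1.74; Q2=5.22, Q1=3.48; dissipated=0.023
Final charges: Q1=3.48, Q2=5.22, Q3=8.30

Answer: 5.22 μC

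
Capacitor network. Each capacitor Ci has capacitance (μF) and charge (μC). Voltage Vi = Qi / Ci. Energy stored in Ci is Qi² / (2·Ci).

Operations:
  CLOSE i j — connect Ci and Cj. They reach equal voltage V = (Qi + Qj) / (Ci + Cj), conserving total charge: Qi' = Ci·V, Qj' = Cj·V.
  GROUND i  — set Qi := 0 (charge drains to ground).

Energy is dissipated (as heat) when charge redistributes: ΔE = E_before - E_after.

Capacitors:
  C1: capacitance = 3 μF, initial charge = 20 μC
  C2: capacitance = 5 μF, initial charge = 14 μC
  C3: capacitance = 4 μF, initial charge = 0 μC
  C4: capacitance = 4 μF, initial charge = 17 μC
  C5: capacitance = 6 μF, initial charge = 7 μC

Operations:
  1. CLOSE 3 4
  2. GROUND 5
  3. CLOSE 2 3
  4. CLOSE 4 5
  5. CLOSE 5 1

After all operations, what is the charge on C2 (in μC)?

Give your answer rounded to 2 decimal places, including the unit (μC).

Initial: C1(3μF, Q=20μC, V=6.67V), C2(5μF, Q=14μC, V=2.80V), C3(4μF, Q=0μC, V=0.00V), C4(4μF, Q=17μC, V=4.25V), C5(6μF, Q=7μC, V=1.17V)
Op 1: CLOSE 3-4: Q_total=17.00, C_total=8.00, V=2.12; Q3=8.50, Q4=8.50; dissipated=18.062
Op 2: GROUND 5: Q5=0; energy lost=4.083
Op 3: CLOSE 2-3: Q_total=22.50, C_total=9.00, V=2.50; Q2=12.50, Q3=10.00; dissipated=0.506
Op 4: CLOSE 4-5: Q_total=8.50, C_total=10.00, V=0.85; Q4=3.40, Q5=5.10; dissipated=5.419
Op 5: CLOSE 5-1: Q_total=25.10, C_total=9.00, V=2.79; Q5=16.73, Q1=8.37; dissipated=33.834
Final charges: Q1=8.37, Q2=12.50, Q3=10.00, Q4=3.40, Q5=16.73

Answer: 12.50 μC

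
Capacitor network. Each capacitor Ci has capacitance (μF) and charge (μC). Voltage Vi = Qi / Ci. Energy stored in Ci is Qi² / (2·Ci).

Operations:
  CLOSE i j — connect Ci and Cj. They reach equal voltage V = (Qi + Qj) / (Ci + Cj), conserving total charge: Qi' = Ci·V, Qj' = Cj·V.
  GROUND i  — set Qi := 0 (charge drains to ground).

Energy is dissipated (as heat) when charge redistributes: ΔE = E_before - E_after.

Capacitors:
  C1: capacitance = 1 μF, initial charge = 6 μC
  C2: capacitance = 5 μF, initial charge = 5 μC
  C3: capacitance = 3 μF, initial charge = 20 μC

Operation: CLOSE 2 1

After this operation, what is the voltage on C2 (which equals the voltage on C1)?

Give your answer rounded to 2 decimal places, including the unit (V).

Answer: 1.83 V

Derivation:
Initial: C1(1μF, Q=6μC, V=6.00V), C2(5μF, Q=5μC, V=1.00V), C3(3μF, Q=20μC, V=6.67V)
Op 1: CLOSE 2-1: Q_total=11.00, C_total=6.00, V=1.83; Q2=9.17, Q1=1.83; dissipated=10.417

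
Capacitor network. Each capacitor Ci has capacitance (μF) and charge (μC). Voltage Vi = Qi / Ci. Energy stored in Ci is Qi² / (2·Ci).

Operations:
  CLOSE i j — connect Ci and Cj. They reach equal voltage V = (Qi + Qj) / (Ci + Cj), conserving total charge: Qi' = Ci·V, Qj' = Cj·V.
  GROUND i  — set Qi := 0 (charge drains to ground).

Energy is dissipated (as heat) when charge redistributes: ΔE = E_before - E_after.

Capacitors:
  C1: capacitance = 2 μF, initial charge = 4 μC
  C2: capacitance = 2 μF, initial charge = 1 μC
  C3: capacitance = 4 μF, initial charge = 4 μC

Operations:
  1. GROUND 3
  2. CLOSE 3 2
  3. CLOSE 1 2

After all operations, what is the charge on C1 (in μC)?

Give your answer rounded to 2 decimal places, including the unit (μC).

Initial: C1(2μF, Q=4μC, V=2.00V), C2(2μF, Q=1μC, V=0.50V), C3(4μF, Q=4μC, V=1.00V)
Op 1: GROUND 3: Q3=0; energy lost=2.000
Op 2: CLOSE 3-2: Q_total=1.00, C_total=6.00, V=0.17; Q3=0.67, Q2=0.33; dissipated=0.167
Op 3: CLOSE 1-2: Q_total=4.33, C_total=4.00, V=1.08; Q1=2.17, Q2=2.17; dissipated=1.681
Final charges: Q1=2.17, Q2=2.17, Q3=0.67

Answer: 2.17 μC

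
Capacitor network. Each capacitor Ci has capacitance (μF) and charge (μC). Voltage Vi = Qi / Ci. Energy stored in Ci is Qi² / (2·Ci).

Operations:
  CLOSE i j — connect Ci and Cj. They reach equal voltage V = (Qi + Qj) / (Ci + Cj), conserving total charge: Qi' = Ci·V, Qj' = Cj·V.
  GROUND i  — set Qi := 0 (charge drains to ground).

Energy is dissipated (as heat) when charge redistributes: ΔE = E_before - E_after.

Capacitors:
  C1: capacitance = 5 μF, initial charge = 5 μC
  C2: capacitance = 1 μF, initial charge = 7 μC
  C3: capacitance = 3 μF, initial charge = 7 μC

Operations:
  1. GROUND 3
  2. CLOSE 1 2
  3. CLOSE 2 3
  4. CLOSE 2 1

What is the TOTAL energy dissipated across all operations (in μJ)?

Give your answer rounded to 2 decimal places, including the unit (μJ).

Initial: C1(5μF, Q=5μC, V=1.00V), C2(1μF, Q=7μC, V=7.00V), C3(3μF, Q=7μC, V=2.33V)
Op 1: GROUND 3: Q3=0; energy lost=8.167
Op 2: CLOSE 1-2: Q_total=12.00, C_total=6.00, V=2.00; Q1=10.00, Q2=2.00; dissipated=15.000
Op 3: CLOSE 2-3: Q_total=2.00, C_total=4.00, V=0.50; Q2=0.50, Q3=1.50; dissipated=1.500
Op 4: CLOSE 2-1: Q_total=10.50, C_total=6.00, V=1.75; Q2=1.75, Q1=8.75; dissipated=0.938
Total dissipated: 25.604 μJ

Answer: 25.60 μJ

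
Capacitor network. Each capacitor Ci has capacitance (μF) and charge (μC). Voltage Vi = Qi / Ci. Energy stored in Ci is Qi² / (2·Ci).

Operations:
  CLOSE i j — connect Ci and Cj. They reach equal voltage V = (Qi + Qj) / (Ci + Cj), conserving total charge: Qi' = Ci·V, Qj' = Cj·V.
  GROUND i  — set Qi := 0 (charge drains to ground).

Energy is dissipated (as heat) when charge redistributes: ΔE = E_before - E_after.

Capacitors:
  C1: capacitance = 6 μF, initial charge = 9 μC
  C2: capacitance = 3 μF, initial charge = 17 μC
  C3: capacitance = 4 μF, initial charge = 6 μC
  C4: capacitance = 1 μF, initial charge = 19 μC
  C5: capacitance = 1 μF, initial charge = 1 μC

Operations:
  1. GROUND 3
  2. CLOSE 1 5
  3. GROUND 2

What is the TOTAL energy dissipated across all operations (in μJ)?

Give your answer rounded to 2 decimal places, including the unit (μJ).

Initial: C1(6μF, Q=9μC, V=1.50V), C2(3μF, Q=17μC, V=5.67V), C3(4μF, Q=6μC, V=1.50V), C4(1μF, Q=19μC, V=19.00V), C5(1μF, Q=1μC, V=1.00V)
Op 1: GROUND 3: Q3=0; energy lost=4.500
Op 2: CLOSE 1-5: Q_total=10.00, C_total=7.00, V=1.43; Q1=8.57, Q5=1.43; dissipated=0.107
Op 3: GROUND 2: Q2=0; energy lost=48.167
Total dissipated: 52.774 μJ

Answer: 52.77 μJ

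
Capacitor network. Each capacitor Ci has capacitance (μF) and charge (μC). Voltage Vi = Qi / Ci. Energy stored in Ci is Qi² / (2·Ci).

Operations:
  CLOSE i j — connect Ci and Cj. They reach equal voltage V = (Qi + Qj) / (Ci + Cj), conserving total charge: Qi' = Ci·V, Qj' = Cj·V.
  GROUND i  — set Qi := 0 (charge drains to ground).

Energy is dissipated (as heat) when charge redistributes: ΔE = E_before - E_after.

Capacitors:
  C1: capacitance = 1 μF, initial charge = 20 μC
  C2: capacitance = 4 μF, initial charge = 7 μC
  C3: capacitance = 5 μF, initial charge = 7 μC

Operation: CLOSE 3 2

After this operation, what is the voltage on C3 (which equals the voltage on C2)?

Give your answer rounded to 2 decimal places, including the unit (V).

Answer: 1.56 V

Derivation:
Initial: C1(1μF, Q=20μC, V=20.00V), C2(4μF, Q=7μC, V=1.75V), C3(5μF, Q=7μC, V=1.40V)
Op 1: CLOSE 3-2: Q_total=14.00, C_total=9.00, V=1.56; Q3=7.78, Q2=6.22; dissipated=0.136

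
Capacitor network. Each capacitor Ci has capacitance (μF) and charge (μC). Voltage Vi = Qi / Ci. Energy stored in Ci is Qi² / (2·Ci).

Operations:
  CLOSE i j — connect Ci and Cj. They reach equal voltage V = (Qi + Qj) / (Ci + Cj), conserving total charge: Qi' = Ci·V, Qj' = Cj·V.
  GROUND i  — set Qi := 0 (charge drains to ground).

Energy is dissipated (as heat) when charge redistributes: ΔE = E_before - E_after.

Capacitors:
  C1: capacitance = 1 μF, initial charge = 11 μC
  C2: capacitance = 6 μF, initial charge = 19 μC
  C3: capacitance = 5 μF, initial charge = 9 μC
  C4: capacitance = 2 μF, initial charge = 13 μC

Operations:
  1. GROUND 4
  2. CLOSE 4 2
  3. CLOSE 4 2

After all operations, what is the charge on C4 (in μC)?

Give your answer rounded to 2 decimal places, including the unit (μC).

Initial: C1(1μF, Q=11μC, V=11.00V), C2(6μF, Q=19μC, V=3.17V), C3(5μF, Q=9μC, V=1.80V), C4(2μF, Q=13μC, V=6.50V)
Op 1: GROUND 4: Q4=0; energy lost=42.250
Op 2: CLOSE 4-2: Q_total=19.00, C_total=8.00, V=2.38; Q4=4.75, Q2=14.25; dissipated=7.521
Op 3: CLOSE 4-2: Q_total=19.00, C_total=8.00, V=2.38; Q4=4.75, Q2=14.25; dissipated=0.000
Final charges: Q1=11.00, Q2=14.25, Q3=9.00, Q4=4.75

Answer: 4.75 μC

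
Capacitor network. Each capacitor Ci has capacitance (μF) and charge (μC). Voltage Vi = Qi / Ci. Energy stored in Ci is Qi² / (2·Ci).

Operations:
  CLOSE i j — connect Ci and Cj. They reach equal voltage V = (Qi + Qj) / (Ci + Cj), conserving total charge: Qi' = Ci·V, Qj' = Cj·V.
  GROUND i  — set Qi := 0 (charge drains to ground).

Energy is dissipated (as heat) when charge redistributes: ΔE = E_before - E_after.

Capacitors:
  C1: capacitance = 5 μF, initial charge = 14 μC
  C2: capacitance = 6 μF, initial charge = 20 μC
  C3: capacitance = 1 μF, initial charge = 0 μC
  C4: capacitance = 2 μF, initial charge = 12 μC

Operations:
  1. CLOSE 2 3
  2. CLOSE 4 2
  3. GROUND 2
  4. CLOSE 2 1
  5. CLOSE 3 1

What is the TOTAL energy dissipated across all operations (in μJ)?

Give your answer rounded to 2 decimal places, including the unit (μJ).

Initial: C1(5μF, Q=14μC, V=2.80V), C2(6μF, Q=20μC, V=3.33V), C3(1μF, Q=0μC, V=0.00V), C4(2μF, Q=12μC, V=6.00V)
Op 1: CLOSE 2-3: Q_total=20.00, C_total=7.00, V=2.86; Q2=17.14, Q3=2.86; dissipated=4.762
Op 2: CLOSE 4-2: Q_total=29.14, C_total=8.00, V=3.64; Q4=7.29, Q2=21.86; dissipated=7.408
Op 3: GROUND 2: Q2=0; energy lost=39.811
Op 4: CLOSE 2-1: Q_total=14.00, C_total=11.00, V=1.27; Q2=7.64, Q1=6.36; dissipated=10.691
Op 5: CLOSE 3-1: Q_total=9.22, C_total=6.00, V=1.54; Q3=1.54, Q1=7.68; dissipated=1.046
Total dissipated: 63.718 μJ

Answer: 63.72 μJ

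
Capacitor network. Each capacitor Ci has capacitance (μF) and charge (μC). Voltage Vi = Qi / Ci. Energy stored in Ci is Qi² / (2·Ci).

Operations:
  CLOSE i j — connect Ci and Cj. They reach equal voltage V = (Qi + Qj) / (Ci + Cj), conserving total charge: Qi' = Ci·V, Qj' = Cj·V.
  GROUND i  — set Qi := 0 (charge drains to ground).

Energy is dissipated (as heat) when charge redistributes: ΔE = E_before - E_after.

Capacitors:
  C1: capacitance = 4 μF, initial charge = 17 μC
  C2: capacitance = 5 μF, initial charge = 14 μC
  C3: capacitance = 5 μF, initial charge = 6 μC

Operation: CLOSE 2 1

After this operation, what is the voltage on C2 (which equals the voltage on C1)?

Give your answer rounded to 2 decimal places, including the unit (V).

Answer: 3.44 V

Derivation:
Initial: C1(4μF, Q=17μC, V=4.25V), C2(5μF, Q=14μC, V=2.80V), C3(5μF, Q=6μC, V=1.20V)
Op 1: CLOSE 2-1: Q_total=31.00, C_total=9.00, V=3.44; Q2=17.22, Q1=13.78; dissipated=2.336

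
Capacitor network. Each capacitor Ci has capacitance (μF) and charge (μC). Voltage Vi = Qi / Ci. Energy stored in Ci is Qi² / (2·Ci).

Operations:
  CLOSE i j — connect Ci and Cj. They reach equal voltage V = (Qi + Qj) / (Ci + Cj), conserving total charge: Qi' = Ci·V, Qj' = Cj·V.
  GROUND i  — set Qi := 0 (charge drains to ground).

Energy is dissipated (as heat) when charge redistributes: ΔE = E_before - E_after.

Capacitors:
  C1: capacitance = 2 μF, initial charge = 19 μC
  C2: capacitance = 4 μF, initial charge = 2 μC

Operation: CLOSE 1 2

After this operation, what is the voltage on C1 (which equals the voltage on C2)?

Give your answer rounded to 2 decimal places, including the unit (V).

Initial: C1(2μF, Q=19μC, V=9.50V), C2(4μF, Q=2μC, V=0.50V)
Op 1: CLOSE 1-2: Q_total=21.00, C_total=6.00, V=3.50; Q1=7.00, Q2=14.00; dissipated=54.000

Answer: 3.50 V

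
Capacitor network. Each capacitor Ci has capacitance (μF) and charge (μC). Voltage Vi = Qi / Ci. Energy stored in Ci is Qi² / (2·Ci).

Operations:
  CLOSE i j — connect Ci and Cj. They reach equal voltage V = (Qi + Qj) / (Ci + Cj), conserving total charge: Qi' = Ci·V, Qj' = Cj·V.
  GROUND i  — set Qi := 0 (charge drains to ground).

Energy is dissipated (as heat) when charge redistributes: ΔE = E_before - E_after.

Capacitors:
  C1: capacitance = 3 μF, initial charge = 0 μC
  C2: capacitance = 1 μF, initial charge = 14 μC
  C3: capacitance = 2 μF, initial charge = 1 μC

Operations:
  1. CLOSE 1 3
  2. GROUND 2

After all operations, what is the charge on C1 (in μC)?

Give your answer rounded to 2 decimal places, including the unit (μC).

Answer: 0.60 μC

Derivation:
Initial: C1(3μF, Q=0μC, V=0.00V), C2(1μF, Q=14μC, V=14.00V), C3(2μF, Q=1μC, V=0.50V)
Op 1: CLOSE 1-3: Q_total=1.00, C_total=5.00, V=0.20; Q1=0.60, Q3=0.40; dissipated=0.150
Op 2: GROUND 2: Q2=0; energy lost=98.000
Final charges: Q1=0.60, Q2=0.00, Q3=0.40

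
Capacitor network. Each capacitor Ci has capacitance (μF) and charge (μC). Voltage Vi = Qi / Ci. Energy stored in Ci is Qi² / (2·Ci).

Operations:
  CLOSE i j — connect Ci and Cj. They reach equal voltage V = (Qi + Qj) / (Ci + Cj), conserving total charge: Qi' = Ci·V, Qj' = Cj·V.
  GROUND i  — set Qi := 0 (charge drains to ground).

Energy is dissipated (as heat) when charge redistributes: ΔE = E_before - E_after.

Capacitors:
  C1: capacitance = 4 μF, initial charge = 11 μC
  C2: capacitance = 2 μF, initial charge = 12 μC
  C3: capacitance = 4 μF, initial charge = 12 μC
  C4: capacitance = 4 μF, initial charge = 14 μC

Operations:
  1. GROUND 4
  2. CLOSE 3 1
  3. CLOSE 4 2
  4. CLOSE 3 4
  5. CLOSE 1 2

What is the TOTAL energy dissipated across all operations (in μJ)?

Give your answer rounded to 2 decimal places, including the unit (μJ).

Initial: C1(4μF, Q=11μC, V=2.75V), C2(2μF, Q=12μC, V=6.00V), C3(4μF, Q=12μC, V=3.00V), C4(4μF, Q=14μC, V=3.50V)
Op 1: GROUND 4: Q4=0; energy lost=24.500
Op 2: CLOSE 3-1: Q_total=23.00, C_total=8.00, V=2.88; Q3=11.50, Q1=11.50; dissipated=0.062
Op 3: CLOSE 4-2: Q_total=12.00, C_total=6.00, V=2.00; Q4=8.00, Q2=4.00; dissipated=24.000
Op 4: CLOSE 3-4: Q_total=19.50, C_total=8.00, V=2.44; Q3=9.75, Q4=9.75; dissipated=0.766
Op 5: CLOSE 1-2: Q_total=15.50, C_total=6.00, V=2.58; Q1=10.33, Q2=5.17; dissipated=0.510
Total dissipated: 49.839 μJ

Answer: 49.84 μJ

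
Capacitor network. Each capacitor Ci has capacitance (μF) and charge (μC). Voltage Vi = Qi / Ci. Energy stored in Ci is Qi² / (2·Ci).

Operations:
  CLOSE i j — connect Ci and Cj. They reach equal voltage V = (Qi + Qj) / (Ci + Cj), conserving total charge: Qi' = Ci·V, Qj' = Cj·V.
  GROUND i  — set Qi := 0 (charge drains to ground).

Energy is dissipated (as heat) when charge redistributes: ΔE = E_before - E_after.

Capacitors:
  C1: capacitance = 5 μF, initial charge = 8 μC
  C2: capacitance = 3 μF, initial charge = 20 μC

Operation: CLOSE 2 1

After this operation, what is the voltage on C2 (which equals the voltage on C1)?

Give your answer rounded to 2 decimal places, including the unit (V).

Answer: 3.50 V

Derivation:
Initial: C1(5μF, Q=8μC, V=1.60V), C2(3μF, Q=20μC, V=6.67V)
Op 1: CLOSE 2-1: Q_total=28.00, C_total=8.00, V=3.50; Q2=10.50, Q1=17.50; dissipated=24.067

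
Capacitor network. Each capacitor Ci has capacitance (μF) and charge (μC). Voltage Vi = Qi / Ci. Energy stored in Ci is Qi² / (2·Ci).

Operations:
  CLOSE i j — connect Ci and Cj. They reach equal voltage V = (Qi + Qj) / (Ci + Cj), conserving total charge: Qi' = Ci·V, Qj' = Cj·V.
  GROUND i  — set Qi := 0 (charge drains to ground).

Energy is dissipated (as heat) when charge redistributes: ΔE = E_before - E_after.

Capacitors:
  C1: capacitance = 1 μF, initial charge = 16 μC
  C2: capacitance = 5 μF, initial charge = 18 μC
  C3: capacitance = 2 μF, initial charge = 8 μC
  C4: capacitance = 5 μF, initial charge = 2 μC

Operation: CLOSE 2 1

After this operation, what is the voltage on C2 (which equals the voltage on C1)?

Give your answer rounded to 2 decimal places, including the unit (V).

Answer: 5.67 V

Derivation:
Initial: C1(1μF, Q=16μC, V=16.00V), C2(5μF, Q=18μC, V=3.60V), C3(2μF, Q=8μC, V=4.00V), C4(5μF, Q=2μC, V=0.40V)
Op 1: CLOSE 2-1: Q_total=34.00, C_total=6.00, V=5.67; Q2=28.33, Q1=5.67; dissipated=64.067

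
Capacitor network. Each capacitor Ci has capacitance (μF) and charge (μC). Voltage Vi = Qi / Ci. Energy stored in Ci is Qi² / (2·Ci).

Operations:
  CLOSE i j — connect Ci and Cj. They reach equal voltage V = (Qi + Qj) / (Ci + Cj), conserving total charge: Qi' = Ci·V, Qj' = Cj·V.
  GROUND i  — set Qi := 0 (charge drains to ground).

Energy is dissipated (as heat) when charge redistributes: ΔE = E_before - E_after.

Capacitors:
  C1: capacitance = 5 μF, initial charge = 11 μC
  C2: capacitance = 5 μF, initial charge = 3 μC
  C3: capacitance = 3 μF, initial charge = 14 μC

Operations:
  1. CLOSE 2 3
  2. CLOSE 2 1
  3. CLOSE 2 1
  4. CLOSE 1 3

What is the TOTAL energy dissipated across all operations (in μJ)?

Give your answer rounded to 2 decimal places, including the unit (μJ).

Initial: C1(5μF, Q=11μC, V=2.20V), C2(5μF, Q=3μC, V=0.60V), C3(3μF, Q=14μC, V=4.67V)
Op 1: CLOSE 2-3: Q_total=17.00, C_total=8.00, V=2.12; Q2=10.62, Q3=6.38; dissipated=15.504
Op 2: CLOSE 2-1: Q_total=21.62, C_total=10.00, V=2.16; Q2=10.81, Q1=10.81; dissipated=0.007
Op 3: CLOSE 2-1: Q_total=21.62, C_total=10.00, V=2.16; Q2=10.81, Q1=10.81; dissipated=0.000
Op 4: CLOSE 1-3: Q_total=17.19, C_total=8.00, V=2.15; Q1=10.74, Q3=6.45; dissipated=0.001
Total dissipated: 15.513 μJ

Answer: 15.51 μJ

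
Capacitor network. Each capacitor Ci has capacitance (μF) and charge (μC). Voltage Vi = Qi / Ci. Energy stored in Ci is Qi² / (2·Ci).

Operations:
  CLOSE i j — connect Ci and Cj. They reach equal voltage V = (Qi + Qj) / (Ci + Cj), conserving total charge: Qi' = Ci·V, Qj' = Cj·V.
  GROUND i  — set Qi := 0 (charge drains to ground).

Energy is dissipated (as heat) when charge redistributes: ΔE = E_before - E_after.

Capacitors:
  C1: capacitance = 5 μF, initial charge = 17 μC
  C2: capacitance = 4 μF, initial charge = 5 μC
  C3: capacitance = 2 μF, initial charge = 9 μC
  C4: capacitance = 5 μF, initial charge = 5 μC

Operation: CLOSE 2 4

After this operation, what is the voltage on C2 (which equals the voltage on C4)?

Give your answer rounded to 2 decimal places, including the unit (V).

Answer: 1.11 V

Derivation:
Initial: C1(5μF, Q=17μC, V=3.40V), C2(4μF, Q=5μC, V=1.25V), C3(2μF, Q=9μC, V=4.50V), C4(5μF, Q=5μC, V=1.00V)
Op 1: CLOSE 2-4: Q_total=10.00, C_total=9.00, V=1.11; Q2=4.44, Q4=5.56; dissipated=0.069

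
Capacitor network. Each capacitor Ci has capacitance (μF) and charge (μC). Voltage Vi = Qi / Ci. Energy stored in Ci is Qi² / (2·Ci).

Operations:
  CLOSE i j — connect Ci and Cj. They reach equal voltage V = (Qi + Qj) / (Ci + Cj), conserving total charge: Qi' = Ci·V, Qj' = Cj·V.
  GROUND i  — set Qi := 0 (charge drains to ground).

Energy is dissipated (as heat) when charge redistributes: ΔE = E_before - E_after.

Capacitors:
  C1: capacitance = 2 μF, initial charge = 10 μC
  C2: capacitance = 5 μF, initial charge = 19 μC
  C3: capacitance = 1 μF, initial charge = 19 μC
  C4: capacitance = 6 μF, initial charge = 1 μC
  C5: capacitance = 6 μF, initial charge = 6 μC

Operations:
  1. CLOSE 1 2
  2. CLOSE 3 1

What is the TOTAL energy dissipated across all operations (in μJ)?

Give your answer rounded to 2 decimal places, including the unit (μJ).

Answer: 74.61 μJ

Derivation:
Initial: C1(2μF, Q=10μC, V=5.00V), C2(5μF, Q=19μC, V=3.80V), C3(1μF, Q=19μC, V=19.00V), C4(6μF, Q=1μC, V=0.17V), C5(6μF, Q=6μC, V=1.00V)
Op 1: CLOSE 1-2: Q_total=29.00, C_total=7.00, V=4.14; Q1=8.29, Q2=20.71; dissipated=1.029
Op 2: CLOSE 3-1: Q_total=27.29, C_total=3.00, V=9.10; Q3=9.10, Q1=18.19; dissipated=73.578
Total dissipated: 74.607 μJ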